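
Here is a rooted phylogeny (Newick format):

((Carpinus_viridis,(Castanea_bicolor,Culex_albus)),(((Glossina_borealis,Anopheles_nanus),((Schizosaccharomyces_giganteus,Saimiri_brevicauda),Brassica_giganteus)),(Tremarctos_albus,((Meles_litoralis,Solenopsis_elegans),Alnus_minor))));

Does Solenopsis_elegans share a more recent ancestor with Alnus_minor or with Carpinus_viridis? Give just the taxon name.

The MRCA of Solenopsis_elegans and Alnus_minor subtends ((Meles_litoralis,Solenopsis_elegans),Alnus_minor) (3 taxa).
The MRCA of Solenopsis_elegans and Carpinus_viridis is the root, subtending the entire tree (12 taxa).
The first is nested inside the second, so Solenopsis_elegans shares a more recent common ancestor with Alnus_minor.

Alnus_minor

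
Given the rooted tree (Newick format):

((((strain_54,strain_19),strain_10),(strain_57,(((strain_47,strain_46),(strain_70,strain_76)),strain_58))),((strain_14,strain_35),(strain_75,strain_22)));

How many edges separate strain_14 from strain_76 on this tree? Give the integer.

The MRCA of strain_14 and strain_76 is the root of the tree.
From strain_14 up to that node: 3 branches. From strain_76 up to the same node: 6 branches. Total: 3 + 6 = 9.

9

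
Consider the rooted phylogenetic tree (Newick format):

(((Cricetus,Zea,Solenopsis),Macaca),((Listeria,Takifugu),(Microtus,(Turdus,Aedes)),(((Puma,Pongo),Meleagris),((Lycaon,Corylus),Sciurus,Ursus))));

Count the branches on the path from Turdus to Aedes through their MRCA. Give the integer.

The MRCA of Turdus and Aedes is the node subtending (Turdus,Aedes).
From Turdus up to that node: 1 branch. From Aedes up to the same node: 1 branch. Total: 1 + 1 = 2.

2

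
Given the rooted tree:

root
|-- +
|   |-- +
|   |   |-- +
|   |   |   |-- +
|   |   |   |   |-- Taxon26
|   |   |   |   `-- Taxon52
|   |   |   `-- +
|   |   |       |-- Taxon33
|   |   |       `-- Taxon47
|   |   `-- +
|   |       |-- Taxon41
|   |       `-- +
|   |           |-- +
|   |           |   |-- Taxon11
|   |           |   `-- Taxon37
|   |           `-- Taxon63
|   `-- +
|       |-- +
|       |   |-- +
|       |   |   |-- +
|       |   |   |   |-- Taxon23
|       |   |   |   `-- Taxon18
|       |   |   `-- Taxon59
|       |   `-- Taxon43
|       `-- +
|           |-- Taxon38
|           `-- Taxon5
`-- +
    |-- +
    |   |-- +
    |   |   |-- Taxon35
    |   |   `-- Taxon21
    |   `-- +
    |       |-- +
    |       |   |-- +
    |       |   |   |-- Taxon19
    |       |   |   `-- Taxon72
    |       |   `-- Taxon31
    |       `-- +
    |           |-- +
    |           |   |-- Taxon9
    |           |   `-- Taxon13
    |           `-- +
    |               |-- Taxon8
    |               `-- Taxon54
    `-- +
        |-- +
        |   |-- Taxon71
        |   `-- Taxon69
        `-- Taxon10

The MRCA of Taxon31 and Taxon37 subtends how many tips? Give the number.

26

The MRCA of Taxon31 and Taxon37 is the root, so the clade is the entire tree.
That clade contains 26 terminal taxa: Taxon10, Taxon11, Taxon13, Taxon18, Taxon19, Taxon21, Taxon23, Taxon26, Taxon31, Taxon33, Taxon35, Taxon37, Taxon38, Taxon41, Taxon43, Taxon47, Taxon5, Taxon52, Taxon54, Taxon59, Taxon63, Taxon69, Taxon71, Taxon72, Taxon8, Taxon9.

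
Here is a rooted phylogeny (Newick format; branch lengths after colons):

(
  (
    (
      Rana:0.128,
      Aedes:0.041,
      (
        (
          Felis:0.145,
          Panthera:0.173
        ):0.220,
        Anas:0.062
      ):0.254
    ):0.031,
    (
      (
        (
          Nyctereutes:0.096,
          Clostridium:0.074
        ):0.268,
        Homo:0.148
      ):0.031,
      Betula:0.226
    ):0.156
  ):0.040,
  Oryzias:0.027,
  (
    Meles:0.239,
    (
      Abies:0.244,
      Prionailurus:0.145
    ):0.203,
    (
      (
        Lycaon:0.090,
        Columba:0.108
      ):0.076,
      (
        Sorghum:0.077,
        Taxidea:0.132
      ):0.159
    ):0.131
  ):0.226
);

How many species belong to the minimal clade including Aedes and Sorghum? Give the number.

The MRCA of Aedes and Sorghum is the root, so the clade is the entire tree.
That clade contains 17 terminal taxa: Abies, Aedes, Anas, Betula, Clostridium, Columba, Felis, Homo, Lycaon, Meles, Nyctereutes, Oryzias, Panthera, Prionailurus, Rana, Sorghum, Taxidea.

17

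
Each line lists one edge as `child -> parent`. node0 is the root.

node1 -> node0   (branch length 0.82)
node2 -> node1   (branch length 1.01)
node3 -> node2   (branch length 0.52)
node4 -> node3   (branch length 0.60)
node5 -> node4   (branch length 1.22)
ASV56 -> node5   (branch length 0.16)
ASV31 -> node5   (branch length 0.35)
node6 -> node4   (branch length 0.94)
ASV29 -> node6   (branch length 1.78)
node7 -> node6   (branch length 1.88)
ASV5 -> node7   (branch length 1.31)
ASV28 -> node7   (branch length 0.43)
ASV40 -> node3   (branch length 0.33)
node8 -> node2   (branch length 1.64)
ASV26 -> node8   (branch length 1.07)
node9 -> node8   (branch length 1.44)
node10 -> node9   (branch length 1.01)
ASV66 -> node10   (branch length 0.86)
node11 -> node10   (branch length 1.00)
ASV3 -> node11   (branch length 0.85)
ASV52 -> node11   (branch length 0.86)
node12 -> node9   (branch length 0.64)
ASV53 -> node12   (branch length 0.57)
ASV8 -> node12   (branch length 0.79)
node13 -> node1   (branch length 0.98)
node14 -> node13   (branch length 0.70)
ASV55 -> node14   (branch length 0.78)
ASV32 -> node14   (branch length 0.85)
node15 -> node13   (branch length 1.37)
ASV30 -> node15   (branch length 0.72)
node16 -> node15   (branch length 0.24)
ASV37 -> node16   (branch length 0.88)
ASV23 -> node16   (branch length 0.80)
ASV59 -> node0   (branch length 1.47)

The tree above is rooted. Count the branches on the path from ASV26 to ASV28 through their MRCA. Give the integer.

7

The MRCA of ASV26 and ASV28 is the node subtending ((((ASV56,ASV31),(ASV29,(ASV5,ASV28))),ASV40),(ASV26,((ASV66,(ASV3,ASV52)),(ASV53,ASV8)))).
From ASV26 up to that node: 2 branches. From ASV28 up to the same node: 5 branches. Total: 2 + 5 = 7.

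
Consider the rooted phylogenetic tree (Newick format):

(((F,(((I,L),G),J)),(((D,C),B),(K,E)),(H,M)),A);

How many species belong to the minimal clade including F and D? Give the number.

12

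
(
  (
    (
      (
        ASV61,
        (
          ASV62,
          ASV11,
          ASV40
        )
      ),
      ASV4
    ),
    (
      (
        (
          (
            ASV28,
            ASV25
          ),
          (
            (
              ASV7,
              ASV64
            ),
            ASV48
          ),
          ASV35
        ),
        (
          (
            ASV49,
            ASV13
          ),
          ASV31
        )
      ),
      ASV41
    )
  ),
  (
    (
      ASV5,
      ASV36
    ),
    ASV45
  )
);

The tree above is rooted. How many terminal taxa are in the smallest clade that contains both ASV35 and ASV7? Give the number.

The MRCA of ASV35 and ASV7 is the node subtending ((ASV28,ASV25),((ASV7,ASV64),ASV48),ASV35).
That clade contains 6 terminal taxa: ASV25, ASV28, ASV35, ASV48, ASV64, ASV7.

6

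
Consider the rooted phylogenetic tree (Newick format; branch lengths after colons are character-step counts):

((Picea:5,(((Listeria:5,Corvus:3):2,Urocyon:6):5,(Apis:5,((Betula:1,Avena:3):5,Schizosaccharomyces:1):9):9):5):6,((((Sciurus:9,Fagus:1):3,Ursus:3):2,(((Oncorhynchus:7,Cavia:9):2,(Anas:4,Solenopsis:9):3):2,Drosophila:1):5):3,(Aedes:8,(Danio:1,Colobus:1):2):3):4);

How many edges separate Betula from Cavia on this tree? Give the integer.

The MRCA of Betula and Cavia is the root of the tree.
From Betula up to that node: 6 branches. From Cavia up to the same node: 6 branches. Total: 6 + 6 = 12.

12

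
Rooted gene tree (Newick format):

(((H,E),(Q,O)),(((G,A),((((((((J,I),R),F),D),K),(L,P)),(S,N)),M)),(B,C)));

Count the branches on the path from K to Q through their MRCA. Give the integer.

10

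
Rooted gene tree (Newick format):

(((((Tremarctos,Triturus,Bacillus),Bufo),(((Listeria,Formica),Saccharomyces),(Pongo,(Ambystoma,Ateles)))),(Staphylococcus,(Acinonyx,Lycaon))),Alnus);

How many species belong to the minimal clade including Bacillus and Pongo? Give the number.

10

The MRCA of Bacillus and Pongo is the node subtending (((Tremarctos,Triturus,Bacillus),Bufo),(((Listeria,Formica),Saccharomyces),(Pongo,(Ambystoma,Ateles)))).
That clade contains 10 terminal taxa: Ambystoma, Ateles, Bacillus, Bufo, Formica, Listeria, Pongo, Saccharomyces, Tremarctos, Triturus.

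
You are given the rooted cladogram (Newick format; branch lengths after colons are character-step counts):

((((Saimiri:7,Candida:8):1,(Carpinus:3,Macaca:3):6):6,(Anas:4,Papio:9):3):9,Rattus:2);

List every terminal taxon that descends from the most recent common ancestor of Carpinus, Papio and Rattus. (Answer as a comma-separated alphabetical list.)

Anas, Candida, Carpinus, Macaca, Papio, Rattus, Saimiri

Tracing Carpinus: it sits inside (Carpinus,Macaca).
Tracing Papio: it sits inside (Anas,Papio).
Tracing Rattus: it attaches directly to the root.
The smallest clade enclosing all 3 is the whole tree (their MRCA is the root), so the answer is all 7 tips in alphabetical order.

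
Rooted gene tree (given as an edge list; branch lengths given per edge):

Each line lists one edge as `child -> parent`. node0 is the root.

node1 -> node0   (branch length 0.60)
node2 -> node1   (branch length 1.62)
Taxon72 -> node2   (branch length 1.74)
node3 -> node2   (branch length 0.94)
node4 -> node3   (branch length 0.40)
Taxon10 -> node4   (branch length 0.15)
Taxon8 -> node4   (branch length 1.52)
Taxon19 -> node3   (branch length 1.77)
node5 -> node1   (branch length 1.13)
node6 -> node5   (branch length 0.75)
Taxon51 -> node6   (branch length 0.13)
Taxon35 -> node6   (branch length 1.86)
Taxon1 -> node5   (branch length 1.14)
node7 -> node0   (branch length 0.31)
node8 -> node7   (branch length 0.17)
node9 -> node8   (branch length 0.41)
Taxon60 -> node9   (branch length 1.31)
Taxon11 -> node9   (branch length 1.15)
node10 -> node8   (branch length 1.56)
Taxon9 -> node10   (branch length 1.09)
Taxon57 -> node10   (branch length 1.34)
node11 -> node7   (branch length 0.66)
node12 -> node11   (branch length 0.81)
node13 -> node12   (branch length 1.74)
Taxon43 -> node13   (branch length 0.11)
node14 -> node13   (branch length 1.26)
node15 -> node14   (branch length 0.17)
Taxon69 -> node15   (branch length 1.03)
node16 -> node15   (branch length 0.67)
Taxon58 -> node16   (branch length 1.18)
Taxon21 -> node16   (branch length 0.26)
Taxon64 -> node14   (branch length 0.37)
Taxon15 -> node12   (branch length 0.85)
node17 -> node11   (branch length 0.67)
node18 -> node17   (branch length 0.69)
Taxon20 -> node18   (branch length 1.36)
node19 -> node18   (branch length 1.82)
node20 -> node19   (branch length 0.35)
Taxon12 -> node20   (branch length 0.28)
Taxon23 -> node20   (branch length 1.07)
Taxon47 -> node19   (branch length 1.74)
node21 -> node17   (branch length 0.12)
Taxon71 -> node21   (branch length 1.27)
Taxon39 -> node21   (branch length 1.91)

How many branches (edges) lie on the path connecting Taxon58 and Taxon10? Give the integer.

The MRCA of Taxon58 and Taxon10 is the root of the tree.
From Taxon58 up to that node: 8 branches. From Taxon10 up to the same node: 5 branches. Total: 8 + 5 = 13.

13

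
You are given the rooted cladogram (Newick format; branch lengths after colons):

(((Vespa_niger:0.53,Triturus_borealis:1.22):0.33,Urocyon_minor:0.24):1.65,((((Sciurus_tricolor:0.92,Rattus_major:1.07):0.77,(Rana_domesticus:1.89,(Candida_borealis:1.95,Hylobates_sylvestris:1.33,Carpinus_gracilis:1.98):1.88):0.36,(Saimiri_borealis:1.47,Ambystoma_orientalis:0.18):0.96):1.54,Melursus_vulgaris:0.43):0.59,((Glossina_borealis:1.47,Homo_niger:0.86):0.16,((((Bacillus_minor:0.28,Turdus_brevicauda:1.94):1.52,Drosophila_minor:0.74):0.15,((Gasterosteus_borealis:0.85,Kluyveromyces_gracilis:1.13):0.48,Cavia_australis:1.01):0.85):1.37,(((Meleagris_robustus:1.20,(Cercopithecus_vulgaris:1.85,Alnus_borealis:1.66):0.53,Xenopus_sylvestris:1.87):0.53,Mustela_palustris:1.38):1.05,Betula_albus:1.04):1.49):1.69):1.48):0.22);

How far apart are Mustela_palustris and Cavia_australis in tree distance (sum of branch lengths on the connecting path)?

7.15

The path runs Mustela_palustris → … → MRCA → … → Cavia_australis; the MRCA is the node subtending ((((Bacillus_minor,Turdus_brevicauda),Drosophila_minor),((Gasterosteus_borealis,Kluyveromyces_gracilis),Cavia_australis)),(((Meleagris_robustus,(Cercopithecus_vulgaris,Alnus_borealis),Xenopus_sylvestris),Mustela_palustris),Betula_albus)).
Branch lengths along that path: 1.38 + 1.05 + 1.49 + 1.37 + 0.85 + 1.01 = 7.15.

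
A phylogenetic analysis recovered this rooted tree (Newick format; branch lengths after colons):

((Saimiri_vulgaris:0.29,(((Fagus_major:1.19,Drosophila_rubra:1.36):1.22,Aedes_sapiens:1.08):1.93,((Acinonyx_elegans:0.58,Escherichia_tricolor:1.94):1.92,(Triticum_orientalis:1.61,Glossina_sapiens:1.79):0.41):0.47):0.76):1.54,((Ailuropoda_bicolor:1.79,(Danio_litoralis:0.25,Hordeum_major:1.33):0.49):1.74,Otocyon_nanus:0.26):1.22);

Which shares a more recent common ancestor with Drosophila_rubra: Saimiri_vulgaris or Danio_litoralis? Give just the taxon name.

The MRCA of Drosophila_rubra and Saimiri_vulgaris subtends (Saimiri_vulgaris,(((Fagus_major,Drosophila_rubra),Aedes_sapiens),((Acinonyx_elegans,Escherichia_tricolor),(Triticum_orientalis,Glossina_sapiens)))) (8 taxa).
The MRCA of Drosophila_rubra and Danio_litoralis is the root, subtending the entire tree (12 taxa).
The first is nested inside the second, so Drosophila_rubra shares a more recent common ancestor with Saimiri_vulgaris.

Saimiri_vulgaris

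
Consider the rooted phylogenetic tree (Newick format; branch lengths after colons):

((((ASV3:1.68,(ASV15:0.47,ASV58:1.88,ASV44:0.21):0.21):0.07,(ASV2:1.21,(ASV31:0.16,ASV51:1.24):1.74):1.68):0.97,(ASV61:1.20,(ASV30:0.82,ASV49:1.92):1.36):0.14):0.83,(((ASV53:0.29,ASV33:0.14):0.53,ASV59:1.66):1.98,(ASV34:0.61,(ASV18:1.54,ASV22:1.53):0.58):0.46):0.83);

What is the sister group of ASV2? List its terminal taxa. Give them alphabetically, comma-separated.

ASV2 attaches to the tree at the node subtending (ASV2,(ASV31,ASV51)).
The other lineage descending from that same node — the sister group — is (ASV31,ASV51); its 2 tips in alphabetical order are the answer.

ASV31, ASV51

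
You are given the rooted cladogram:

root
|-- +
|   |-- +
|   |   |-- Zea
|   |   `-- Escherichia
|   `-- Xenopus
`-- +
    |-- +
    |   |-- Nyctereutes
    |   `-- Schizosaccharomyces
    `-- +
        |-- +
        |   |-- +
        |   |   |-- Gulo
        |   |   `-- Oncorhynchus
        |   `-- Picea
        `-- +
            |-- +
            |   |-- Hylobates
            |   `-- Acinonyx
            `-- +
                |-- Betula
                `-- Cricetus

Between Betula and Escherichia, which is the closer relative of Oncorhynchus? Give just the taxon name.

Betula

The MRCA of Oncorhynchus and Betula subtends (((Gulo,Oncorhynchus),Picea),((Hylobates,Acinonyx),(Betula,Cricetus))) (7 taxa).
The MRCA of Oncorhynchus and Escherichia is the root, subtending the entire tree (12 taxa).
The first is nested inside the second, so Oncorhynchus shares a more recent common ancestor with Betula.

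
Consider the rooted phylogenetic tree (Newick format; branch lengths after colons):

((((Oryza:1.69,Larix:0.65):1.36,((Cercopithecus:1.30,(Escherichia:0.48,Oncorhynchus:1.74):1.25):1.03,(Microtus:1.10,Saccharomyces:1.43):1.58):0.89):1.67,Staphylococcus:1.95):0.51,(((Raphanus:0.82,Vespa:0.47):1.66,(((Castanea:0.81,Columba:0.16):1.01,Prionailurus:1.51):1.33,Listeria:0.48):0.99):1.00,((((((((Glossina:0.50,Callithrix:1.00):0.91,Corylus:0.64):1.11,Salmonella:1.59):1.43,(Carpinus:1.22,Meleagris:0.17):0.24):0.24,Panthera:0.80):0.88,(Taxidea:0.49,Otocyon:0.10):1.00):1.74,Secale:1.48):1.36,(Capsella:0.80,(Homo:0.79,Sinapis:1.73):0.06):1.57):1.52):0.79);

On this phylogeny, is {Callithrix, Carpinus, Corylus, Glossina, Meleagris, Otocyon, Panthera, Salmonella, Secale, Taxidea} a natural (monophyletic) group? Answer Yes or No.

Yes

The most recent common ancestor of these taxa subtends (((((((Glossina,Callithrix),Corylus),Salmonella),(Carpinus,Meleagris)),Panthera),(Taxidea,Otocyon)),Secale).
That clade has exactly 10 tips — every listed taxon and nothing else — so the group is monophyletic.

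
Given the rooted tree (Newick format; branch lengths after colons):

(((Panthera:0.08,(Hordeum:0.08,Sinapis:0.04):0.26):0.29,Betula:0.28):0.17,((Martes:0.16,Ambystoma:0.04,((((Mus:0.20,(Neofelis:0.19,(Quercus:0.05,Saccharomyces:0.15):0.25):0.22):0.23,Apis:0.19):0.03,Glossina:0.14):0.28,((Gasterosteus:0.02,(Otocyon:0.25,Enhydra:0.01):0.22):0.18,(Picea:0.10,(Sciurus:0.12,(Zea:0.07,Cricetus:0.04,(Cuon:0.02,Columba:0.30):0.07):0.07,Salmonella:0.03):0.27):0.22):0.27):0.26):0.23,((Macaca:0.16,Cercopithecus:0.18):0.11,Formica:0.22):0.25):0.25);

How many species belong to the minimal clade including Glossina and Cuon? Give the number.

16

The MRCA of Glossina and Cuon is the node subtending ((((Mus,(Neofelis,(Quercus,Saccharomyces))),Apis),Glossina),((Gasterosteus,(Otocyon,Enhydra)),(Picea,(Sciurus,(Zea,Cricetus,(Cuon,Columba)),Salmonella)))).
That clade contains 16 terminal taxa: Apis, Columba, Cricetus, Cuon, Enhydra, Gasterosteus, Glossina, Mus, Neofelis, Otocyon, Picea, Quercus, Saccharomyces, Salmonella, Sciurus, Zea.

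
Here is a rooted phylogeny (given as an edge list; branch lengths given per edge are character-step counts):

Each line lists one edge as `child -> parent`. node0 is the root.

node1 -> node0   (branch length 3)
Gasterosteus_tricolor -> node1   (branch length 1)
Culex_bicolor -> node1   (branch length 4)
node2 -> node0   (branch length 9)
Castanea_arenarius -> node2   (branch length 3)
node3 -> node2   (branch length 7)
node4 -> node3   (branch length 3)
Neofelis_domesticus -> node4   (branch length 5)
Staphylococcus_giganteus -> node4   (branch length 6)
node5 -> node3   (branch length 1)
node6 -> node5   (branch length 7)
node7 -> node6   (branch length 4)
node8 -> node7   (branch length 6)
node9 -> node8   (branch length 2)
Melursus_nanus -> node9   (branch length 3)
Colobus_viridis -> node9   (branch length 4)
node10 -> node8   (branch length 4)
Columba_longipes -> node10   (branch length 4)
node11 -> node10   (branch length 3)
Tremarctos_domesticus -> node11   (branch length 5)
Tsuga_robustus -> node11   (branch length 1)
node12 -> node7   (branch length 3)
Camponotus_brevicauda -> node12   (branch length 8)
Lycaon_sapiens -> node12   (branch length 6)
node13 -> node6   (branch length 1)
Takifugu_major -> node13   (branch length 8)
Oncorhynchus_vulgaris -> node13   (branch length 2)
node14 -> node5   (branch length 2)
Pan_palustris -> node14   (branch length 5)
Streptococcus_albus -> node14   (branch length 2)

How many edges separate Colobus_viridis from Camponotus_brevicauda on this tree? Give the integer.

The MRCA of Colobus_viridis and Camponotus_brevicauda is the node subtending (((Melursus_nanus,Colobus_viridis),(Columba_longipes,(Tremarctos_domesticus,Tsuga_robustus))),(Camponotus_brevicauda,Lycaon_sapiens)).
From Colobus_viridis up to that node: 3 branches. From Camponotus_brevicauda up to the same node: 2 branches. Total: 3 + 2 = 5.

5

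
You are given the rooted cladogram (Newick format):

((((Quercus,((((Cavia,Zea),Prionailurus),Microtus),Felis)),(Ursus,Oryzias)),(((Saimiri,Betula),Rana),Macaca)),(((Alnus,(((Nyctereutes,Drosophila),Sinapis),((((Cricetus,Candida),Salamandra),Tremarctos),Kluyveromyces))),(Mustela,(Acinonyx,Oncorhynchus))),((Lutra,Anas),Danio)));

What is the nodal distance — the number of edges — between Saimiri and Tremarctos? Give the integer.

The MRCA of Saimiri and Tremarctos is the root of the tree.
From Saimiri up to that node: 5 branches. From Tremarctos up to the same node: 7 branches. Total: 5 + 7 = 12.

12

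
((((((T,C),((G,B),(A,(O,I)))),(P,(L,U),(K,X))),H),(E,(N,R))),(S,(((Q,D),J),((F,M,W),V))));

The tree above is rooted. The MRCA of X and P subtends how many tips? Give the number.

The MRCA of X and P is the node subtending (P,(L,U),(K,X)).
That clade contains 5 terminal taxa: K, L, P, U, X.

5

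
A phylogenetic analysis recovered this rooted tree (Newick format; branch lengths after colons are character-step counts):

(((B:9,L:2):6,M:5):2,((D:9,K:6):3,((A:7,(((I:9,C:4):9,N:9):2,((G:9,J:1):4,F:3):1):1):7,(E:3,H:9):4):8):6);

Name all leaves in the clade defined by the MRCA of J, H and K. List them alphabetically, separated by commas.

A, C, D, E, F, G, H, I, J, K, N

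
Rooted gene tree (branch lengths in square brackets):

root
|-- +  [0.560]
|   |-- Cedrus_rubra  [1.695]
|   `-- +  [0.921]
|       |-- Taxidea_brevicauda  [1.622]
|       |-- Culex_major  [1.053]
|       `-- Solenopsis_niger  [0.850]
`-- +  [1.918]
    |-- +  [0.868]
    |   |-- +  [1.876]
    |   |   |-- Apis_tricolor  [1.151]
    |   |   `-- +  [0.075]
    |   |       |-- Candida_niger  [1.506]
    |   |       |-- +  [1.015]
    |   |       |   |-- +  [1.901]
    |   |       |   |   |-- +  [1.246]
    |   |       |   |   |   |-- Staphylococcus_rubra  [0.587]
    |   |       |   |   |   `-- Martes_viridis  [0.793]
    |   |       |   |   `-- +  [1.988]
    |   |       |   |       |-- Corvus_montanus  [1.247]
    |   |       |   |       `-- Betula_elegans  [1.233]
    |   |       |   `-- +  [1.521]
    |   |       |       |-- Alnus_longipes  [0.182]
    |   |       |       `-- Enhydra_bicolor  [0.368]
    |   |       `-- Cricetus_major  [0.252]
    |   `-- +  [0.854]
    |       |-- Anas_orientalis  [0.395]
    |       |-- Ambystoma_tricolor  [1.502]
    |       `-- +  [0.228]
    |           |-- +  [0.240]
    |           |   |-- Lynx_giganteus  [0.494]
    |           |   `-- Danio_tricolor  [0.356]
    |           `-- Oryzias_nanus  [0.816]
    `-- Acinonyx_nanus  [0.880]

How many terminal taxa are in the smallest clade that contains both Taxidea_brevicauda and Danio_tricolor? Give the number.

19

The MRCA of Taxidea_brevicauda and Danio_tricolor is the root, so the clade is the entire tree.
That clade contains 19 terminal taxa: Acinonyx_nanus, Alnus_longipes, Ambystoma_tricolor, Anas_orientalis, Apis_tricolor, Betula_elegans, Candida_niger, Cedrus_rubra, Corvus_montanus, Cricetus_major, Culex_major, Danio_tricolor, Enhydra_bicolor, Lynx_giganteus, Martes_viridis, Oryzias_nanus, Solenopsis_niger, Staphylococcus_rubra, Taxidea_brevicauda.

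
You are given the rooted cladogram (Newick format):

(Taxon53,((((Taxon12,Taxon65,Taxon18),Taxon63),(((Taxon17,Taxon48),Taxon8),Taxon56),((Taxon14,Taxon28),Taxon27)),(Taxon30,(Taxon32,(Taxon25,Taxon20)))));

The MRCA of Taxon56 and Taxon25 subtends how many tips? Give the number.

The MRCA of Taxon56 and Taxon25 is the node subtending ((((Taxon12,Taxon65,Taxon18),Taxon63),(((Taxon17,Taxon48),Taxon8),Taxon56),((Taxon14,Taxon28),Taxon27)),(Taxon30,(Taxon32,(Taxon25,Taxon20)))).
That clade contains 15 terminal taxa: Taxon12, Taxon14, Taxon17, Taxon18, Taxon20, Taxon25, Taxon27, Taxon28, Taxon30, Taxon32, Taxon48, Taxon56, Taxon63, Taxon65, Taxon8.

15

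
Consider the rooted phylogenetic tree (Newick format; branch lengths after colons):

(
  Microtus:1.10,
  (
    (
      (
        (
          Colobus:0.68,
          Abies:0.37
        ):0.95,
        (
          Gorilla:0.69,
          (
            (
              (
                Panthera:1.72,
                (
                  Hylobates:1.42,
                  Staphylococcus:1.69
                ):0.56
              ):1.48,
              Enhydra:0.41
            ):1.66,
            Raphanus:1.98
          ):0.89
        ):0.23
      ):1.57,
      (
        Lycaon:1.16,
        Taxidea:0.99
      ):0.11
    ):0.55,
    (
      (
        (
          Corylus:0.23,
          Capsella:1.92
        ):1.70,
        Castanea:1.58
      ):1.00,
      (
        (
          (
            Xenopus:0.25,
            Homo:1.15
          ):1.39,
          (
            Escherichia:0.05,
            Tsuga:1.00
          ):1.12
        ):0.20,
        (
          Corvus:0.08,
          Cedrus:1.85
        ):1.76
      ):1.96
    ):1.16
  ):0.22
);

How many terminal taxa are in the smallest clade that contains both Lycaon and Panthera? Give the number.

10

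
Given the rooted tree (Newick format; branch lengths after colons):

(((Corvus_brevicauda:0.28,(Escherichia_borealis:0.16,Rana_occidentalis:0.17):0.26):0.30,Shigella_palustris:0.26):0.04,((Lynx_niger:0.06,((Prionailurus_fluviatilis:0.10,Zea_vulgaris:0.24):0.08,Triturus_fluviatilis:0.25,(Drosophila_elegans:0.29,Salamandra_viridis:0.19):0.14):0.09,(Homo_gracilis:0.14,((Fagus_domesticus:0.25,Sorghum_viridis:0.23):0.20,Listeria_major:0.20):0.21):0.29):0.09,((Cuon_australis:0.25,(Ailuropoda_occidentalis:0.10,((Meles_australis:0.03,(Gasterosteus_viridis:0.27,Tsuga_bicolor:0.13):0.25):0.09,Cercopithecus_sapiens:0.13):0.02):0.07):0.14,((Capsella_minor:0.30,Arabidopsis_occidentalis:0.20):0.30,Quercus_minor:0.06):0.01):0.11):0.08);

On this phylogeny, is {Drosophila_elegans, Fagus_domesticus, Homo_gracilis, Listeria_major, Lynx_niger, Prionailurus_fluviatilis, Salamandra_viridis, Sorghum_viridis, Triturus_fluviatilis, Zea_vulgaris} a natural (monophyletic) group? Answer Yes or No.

Yes

The most recent common ancestor of these taxa subtends (Lynx_niger,((Prionailurus_fluviatilis,Zea_vulgaris),Triturus_fluviatilis,(Drosophila_elegans,Salamandra_viridis)),(Homo_gracilis,((Fagus_domesticus,Sorghum_viridis),Listeria_major))).
That clade has exactly 10 tips — every listed taxon and nothing else — so the group is monophyletic.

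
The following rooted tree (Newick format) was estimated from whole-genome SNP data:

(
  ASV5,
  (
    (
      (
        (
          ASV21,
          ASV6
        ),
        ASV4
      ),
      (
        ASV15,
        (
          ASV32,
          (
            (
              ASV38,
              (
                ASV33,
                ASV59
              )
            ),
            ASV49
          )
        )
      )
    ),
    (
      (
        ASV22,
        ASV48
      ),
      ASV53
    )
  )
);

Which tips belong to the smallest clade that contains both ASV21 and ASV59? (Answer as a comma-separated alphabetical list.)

ASV15, ASV21, ASV32, ASV33, ASV38, ASV4, ASV49, ASV59, ASV6

Tracing ASV21: it sits inside (ASV21,ASV6).
Tracing ASV59: it sits inside (ASV33,ASV59).
The smallest clade enclosing both is (((ASV21,ASV6),ASV4),(ASV15,(ASV32,((ASV38,(ASV33,ASV59)),ASV49)))); the answer is its 9 terminal taxa in alphabetical order.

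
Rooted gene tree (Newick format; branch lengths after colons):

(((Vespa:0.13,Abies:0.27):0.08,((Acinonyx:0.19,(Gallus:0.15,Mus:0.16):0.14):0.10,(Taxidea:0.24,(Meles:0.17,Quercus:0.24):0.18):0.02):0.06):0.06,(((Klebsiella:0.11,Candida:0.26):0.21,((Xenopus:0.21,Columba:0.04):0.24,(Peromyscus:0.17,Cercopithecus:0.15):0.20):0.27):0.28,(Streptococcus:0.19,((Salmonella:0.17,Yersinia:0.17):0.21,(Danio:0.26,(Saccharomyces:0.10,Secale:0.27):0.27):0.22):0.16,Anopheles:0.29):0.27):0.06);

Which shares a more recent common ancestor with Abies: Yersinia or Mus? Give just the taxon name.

The MRCA of Abies and Mus subtends ((Vespa,Abies),((Acinonyx,(Gallus,Mus)),(Taxidea,(Meles,Quercus)))) (8 taxa).
The MRCA of Abies and Yersinia is the root, subtending the entire tree (21 taxa).
The first is nested inside the second, so Abies shares a more recent common ancestor with Mus.

Mus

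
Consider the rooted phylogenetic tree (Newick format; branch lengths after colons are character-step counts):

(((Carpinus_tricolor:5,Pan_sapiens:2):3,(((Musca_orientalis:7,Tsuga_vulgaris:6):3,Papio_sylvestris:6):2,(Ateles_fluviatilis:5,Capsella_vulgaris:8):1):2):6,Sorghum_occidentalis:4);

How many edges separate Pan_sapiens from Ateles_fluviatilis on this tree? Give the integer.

5

The MRCA of Pan_sapiens and Ateles_fluviatilis is the node subtending ((Carpinus_tricolor,Pan_sapiens),(((Musca_orientalis,Tsuga_vulgaris),Papio_sylvestris),(Ateles_fluviatilis,Capsella_vulgaris))).
From Pan_sapiens up to that node: 2 branches. From Ateles_fluviatilis up to the same node: 3 branches. Total: 2 + 3 = 5.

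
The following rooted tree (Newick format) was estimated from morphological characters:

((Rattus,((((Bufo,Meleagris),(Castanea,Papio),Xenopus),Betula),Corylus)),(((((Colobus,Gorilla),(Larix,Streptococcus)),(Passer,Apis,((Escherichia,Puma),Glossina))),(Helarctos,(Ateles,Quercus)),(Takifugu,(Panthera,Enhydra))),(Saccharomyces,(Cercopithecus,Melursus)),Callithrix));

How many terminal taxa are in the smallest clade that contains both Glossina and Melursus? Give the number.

The MRCA of Glossina and Melursus is the node subtending (((((Colobus,Gorilla),(Larix,Streptococcus)),(Passer,Apis,((Escherichia,Puma),Glossina))),(Helarctos,(Ateles,Quercus)),(Takifugu,(Panthera,Enhydra))),(Saccharomyces,(Cercopithecus,Melursus)),Callithrix).
That clade contains 19 terminal taxa: Apis, Ateles, Callithrix, Cercopithecus, Colobus, Enhydra, Escherichia, Glossina, Gorilla, Helarctos, Larix, Melursus, Panthera, Passer, Puma, Quercus, Saccharomyces, Streptococcus, Takifugu.

19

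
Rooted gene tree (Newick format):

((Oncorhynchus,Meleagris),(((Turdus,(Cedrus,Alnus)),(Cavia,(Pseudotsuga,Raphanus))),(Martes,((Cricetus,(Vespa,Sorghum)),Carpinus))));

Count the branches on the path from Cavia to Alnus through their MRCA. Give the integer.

The MRCA of Cavia and Alnus is the node subtending ((Turdus,(Cedrus,Alnus)),(Cavia,(Pseudotsuga,Raphanus))).
From Cavia up to that node: 2 branches. From Alnus up to the same node: 3 branches. Total: 2 + 3 = 5.

5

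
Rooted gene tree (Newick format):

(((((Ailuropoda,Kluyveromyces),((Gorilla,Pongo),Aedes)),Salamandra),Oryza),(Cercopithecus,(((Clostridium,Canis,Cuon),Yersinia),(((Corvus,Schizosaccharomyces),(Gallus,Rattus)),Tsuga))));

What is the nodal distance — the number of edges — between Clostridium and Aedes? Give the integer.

The MRCA of Clostridium and Aedes is the root of the tree.
From Clostridium up to that node: 5 branches. From Aedes up to the same node: 5 branches. Total: 5 + 5 = 10.

10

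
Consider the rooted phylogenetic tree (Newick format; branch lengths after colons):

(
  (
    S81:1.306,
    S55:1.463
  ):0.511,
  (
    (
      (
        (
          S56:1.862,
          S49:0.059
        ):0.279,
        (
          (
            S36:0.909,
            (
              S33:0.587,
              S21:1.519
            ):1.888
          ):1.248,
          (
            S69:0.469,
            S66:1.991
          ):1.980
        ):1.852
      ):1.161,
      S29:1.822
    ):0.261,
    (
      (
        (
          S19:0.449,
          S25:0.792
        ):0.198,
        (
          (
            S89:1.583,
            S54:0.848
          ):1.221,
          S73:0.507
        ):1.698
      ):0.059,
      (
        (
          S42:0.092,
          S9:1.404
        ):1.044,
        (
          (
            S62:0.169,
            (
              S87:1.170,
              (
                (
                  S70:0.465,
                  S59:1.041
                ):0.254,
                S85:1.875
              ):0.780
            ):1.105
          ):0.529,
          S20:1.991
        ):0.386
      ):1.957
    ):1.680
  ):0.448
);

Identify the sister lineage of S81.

S55

S81 attaches to the tree at the node subtending (S81,S55).
The other lineage descending from that same node — the sister group — is the single tip S55.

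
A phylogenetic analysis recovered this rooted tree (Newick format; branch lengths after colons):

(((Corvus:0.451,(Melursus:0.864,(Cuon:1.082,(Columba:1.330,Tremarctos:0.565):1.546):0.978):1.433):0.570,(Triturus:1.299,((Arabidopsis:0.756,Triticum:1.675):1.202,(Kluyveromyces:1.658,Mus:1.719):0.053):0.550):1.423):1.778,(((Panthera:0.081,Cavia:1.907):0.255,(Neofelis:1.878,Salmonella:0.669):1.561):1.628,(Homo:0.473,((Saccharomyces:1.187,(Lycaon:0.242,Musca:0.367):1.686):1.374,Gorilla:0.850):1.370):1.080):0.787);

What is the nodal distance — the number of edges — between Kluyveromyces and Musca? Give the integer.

11

The MRCA of Kluyveromyces and Musca is the root of the tree.
From Kluyveromyces up to that node: 5 branches. From Musca up to the same node: 6 branches. Total: 5 + 6 = 11.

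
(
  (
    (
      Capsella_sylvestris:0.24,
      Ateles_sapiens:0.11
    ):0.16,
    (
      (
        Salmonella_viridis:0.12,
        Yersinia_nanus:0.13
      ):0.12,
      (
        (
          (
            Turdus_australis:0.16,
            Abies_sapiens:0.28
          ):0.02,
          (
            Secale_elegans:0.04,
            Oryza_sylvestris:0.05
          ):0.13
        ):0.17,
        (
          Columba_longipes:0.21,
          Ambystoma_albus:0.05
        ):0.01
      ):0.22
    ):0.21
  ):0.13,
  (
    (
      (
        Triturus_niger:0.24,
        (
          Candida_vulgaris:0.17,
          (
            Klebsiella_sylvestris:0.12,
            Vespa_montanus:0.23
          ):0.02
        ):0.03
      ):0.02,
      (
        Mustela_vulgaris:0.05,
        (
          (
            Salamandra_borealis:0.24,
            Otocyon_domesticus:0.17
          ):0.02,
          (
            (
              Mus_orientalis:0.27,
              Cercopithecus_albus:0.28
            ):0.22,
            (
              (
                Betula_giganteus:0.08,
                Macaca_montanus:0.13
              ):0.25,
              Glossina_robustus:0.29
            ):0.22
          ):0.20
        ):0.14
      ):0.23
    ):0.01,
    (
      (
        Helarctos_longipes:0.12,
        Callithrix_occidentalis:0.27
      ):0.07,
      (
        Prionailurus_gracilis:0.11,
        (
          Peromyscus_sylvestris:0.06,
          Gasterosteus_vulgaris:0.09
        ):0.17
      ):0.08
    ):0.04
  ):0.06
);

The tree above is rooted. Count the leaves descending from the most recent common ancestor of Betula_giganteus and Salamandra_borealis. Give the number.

7

The MRCA of Betula_giganteus and Salamandra_borealis is the node subtending ((Salamandra_borealis,Otocyon_domesticus),((Mus_orientalis,Cercopithecus_albus),((Betula_giganteus,Macaca_montanus),Glossina_robustus))).
That clade contains 7 terminal taxa: Betula_giganteus, Cercopithecus_albus, Glossina_robustus, Macaca_montanus, Mus_orientalis, Otocyon_domesticus, Salamandra_borealis.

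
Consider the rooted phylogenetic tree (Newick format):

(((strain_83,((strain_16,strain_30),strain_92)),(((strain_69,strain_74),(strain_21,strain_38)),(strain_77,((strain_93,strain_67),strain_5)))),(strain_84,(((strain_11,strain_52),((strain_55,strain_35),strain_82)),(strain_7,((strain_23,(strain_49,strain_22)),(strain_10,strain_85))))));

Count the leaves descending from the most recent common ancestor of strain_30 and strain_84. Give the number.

The MRCA of strain_30 and strain_84 is the root, so the clade is the entire tree.
That clade contains 24 terminal taxa: strain_10, strain_11, strain_16, strain_21, strain_22, strain_23, strain_30, strain_35, strain_38, strain_49, strain_5, strain_52, strain_55, strain_67, strain_69, strain_7, strain_74, strain_77, strain_82, strain_83, strain_84, strain_85, strain_92, strain_93.

24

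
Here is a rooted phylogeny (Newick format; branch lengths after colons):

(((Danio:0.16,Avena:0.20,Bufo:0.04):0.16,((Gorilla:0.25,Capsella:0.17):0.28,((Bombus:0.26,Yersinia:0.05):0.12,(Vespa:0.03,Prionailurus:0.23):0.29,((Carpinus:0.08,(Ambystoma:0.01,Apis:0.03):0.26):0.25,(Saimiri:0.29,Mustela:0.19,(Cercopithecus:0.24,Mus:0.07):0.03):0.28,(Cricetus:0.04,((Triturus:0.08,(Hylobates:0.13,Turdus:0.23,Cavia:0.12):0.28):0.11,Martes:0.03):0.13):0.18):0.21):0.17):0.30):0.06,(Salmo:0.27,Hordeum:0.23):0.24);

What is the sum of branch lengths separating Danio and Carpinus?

1.33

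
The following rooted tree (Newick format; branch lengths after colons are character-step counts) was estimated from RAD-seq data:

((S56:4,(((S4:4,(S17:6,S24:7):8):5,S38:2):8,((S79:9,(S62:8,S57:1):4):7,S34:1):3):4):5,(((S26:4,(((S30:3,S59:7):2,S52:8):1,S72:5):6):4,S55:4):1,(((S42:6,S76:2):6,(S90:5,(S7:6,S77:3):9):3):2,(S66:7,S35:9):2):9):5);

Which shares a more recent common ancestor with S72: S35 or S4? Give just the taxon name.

The MRCA of S72 and S35 subtends (((S26,(((S30,S59),S52),S72)),S55),(((S42,S76),(S90,(S7,S77))),(S66,S35))) (13 taxa).
The MRCA of S72 and S4 is the root, subtending the entire tree (22 taxa).
The first is nested inside the second, so S72 shares a more recent common ancestor with S35.

S35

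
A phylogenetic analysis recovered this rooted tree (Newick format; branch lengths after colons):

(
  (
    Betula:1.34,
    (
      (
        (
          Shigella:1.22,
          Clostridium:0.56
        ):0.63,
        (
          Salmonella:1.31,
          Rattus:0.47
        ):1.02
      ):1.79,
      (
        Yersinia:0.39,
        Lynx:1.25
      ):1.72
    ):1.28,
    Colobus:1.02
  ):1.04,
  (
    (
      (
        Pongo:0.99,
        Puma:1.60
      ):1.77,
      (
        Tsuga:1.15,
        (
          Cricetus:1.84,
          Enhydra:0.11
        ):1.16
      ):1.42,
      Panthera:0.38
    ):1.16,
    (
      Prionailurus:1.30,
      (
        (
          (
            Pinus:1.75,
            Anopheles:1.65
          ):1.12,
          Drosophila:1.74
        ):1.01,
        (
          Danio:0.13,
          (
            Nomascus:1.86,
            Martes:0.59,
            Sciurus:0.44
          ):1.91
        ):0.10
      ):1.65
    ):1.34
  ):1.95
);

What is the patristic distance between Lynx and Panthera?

8.78

The path runs Lynx → … → MRCA → … → Panthera; the MRCA is the root of the tree.
Branch lengths along that path: 1.25 + 1.72 + 1.28 + 1.04 + 1.95 + 1.16 + 0.38 = 8.78.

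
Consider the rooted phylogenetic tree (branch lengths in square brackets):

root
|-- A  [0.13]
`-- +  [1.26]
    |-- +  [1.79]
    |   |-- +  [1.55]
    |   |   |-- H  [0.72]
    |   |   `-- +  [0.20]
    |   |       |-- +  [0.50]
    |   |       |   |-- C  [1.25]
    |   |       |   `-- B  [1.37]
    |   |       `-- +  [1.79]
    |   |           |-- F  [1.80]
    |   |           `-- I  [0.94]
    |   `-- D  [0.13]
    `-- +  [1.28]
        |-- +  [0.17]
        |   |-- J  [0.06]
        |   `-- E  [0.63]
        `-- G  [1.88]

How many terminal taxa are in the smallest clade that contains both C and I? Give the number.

The MRCA of C and I is the node subtending ((C,B),(F,I)).
That clade contains 4 terminal taxa: B, C, F, I.

4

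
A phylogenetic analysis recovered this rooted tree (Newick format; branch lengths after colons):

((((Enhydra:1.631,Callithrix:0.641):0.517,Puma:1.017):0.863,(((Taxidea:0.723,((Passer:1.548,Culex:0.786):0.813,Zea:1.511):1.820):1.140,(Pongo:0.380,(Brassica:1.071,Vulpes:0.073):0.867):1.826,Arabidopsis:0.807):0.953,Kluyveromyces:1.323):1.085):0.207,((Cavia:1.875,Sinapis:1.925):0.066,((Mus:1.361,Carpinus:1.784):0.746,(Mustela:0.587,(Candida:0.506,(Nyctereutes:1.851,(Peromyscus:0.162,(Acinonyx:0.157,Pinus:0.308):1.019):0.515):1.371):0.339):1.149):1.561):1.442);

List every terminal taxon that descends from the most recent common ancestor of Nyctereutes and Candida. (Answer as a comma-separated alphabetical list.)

Acinonyx, Candida, Nyctereutes, Peromyscus, Pinus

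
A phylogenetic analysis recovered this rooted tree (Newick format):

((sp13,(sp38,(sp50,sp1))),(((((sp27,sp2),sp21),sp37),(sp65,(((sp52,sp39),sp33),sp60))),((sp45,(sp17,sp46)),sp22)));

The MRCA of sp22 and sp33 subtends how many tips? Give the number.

13

The MRCA of sp22 and sp33 is the node subtending (((((sp27,sp2),sp21),sp37),(sp65,(((sp52,sp39),sp33),sp60))),((sp45,(sp17,sp46)),sp22)).
That clade contains 13 terminal taxa: sp17, sp2, sp21, sp22, sp27, sp33, sp37, sp39, sp45, sp46, sp52, sp60, sp65.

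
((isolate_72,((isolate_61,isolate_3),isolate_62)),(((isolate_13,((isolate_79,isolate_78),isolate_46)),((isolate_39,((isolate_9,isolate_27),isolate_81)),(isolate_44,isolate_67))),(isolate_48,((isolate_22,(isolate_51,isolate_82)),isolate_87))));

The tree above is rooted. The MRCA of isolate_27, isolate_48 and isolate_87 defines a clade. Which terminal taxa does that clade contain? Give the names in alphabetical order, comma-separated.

Tracing isolate_27: it sits inside (isolate_9,isolate_27).
Tracing isolate_48: it sits inside (isolate_48,((isolate_22,(isolate_51,isolate_82)),isolate_87)).
Tracing isolate_87: it sits inside ((isolate_22,(isolate_51,isolate_82)),isolate_87).
The smallest clade enclosing all 3 is (((isolate_13,((isolate_79,isolate_78),isolate_46)),((isolate_39,((isolate_9,isolate_27),isolate_81)),(isolate_44,isolate_67))),(isolate_48,((isolate_22,(isolate_51,isolate_82)),isolate_87))); the answer is its 15 terminal taxa in alphabetical order.

isolate_13, isolate_22, isolate_27, isolate_39, isolate_44, isolate_46, isolate_48, isolate_51, isolate_67, isolate_78, isolate_79, isolate_81, isolate_82, isolate_87, isolate_9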